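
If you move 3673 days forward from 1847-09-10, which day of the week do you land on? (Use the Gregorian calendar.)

Wednesday

Sep 10, 1847 is a Friday.
3673 mod 7 = 5, so 3673 days after a Friday is Friday + 5 = Wednesday.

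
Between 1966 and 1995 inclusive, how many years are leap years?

7

Multiples of 4 in [1966,1995]: 7.
Of those, multiples of 100: 0 (not leap unless ÷400).
Multiples of 400: 0.
Leap years = 7 − 0 + 0 = 7.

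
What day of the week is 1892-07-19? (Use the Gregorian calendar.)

Doomsday rule: the anchor day for the 1800s is Friday. For year 92: 92÷12 = 7 r 8, and 8÷4 = 2, so 7+8+2 = 17.
Friday + 17 ≡ Monday — that's 1892's doomsday.
In July the doomsday date is Jul 11.
Jul 19 is 8 days after Jul 11; 8 mod 7 = 1, so Monday + 1 = Tuesday.

Tuesday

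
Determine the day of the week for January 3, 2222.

January 1, 2222 is a Tuesday.
Jan 1, 2222 → Jan 3, 2222: 2 days.
Total: 2 days.
2 mod 7 = 2, so Tuesday + 2 = Thursday.

Thursday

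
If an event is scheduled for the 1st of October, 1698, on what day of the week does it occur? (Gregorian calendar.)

Wednesday

Doomsday rule: the anchor day for the 1600s is Tuesday. For year 98: 98÷12 = 8 r 2, and 2÷4 = 0, so 8+2+0 = 10.
Tuesday + 10 ≡ Friday — that's 1698's doomsday.
In October the doomsday date is Oct 10.
Oct 1 is 9 days before Oct 10; 9 mod 7 = 2, so Friday − 2 = Wednesday.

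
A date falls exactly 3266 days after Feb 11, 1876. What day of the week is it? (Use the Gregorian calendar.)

Tuesday

First find the weekday of Feb 11, 1876. Doomsday rule: the anchor day for the 1800s is Friday. For year 76: 76÷12 = 6 r 4, and 4÷4 = 1, so 6+4+1 = 11.
Friday + 11 ≡ Tuesday — that's 1876's doomsday.
In February the doomsday date is Feb 29 (1876 is a leap year (divisible by 4)).
Feb 11 is 18 days before Feb 29; 18 mod 7 = 4, so Tuesday − 4 = Friday.
3266 mod 7 = 4, so 3266 days after a Friday is Friday + 4 = Tuesday.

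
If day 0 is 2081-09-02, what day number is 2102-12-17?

7775

Sep 2, 2081 → Sep 2, 2082: 365 days.
Sep 2, 2082 → Sep 2, 2083: 365 days.
Sep 2, 2083 → Sep 2, 2084: 366 days (Feb 29, 2084 is in that span).
Sep 2, 2084 → Sep 2, 2085: 365 days.
Sep 2, 2085 → Sep 2, 2086: 365 days.
Sep 2, 2086 → Sep 2, 2087: 365 days.
Sep 2, 2087 → Sep 2, 2088: 366 days (Feb 29, 2088 is in that span).
Sep 2, 2088 → Sep 2, 2089: 365 days.
Sep 2, 2089 → Sep 2, 2090: 365 days.
Sep 2, 2090 → Sep 2, 2091: 365 days.
Sep 2, 2091 → Sep 2, 2092: 366 days (Feb 29, 2092 is in that span).
Sep 2, 2092 → Sep 2, 2093: 365 days.
Sep 2, 2093 → Sep 2, 2094: 365 days.
Sep 2, 2094 → Sep 2, 2095: 365 days.
Sep 2, 2095 → Sep 2, 2096: 366 days (Feb 29, 2096 is in that span).
Sep 2, 2096 → Sep 2, 2097: 365 days.
Sep 2, 2097 → Sep 2, 2098: 365 days.
Sep 2, 2098 → Sep 2, 2099: 365 days.
Sep 2, 2099 → Sep 2, 2100: 365 days.
Sep 2, 2100 → Sep 2, 2101: 365 days.
Sep 2, 2101 → Sep 2, 2102: 365 days.
Sep 2, 2102 → Oct 2, 2102: 30 days (September has 30).
Oct 2, 2102 → Nov 2, 2102: 31 days (October has 31).
Nov 2, 2102 → Dec 2, 2102: 30 days (November has 30).
Dec 2, 2102 → Dec 17, 2102: 15 days.
Total: 7775 days.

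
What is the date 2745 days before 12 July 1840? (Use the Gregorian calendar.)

−366 (one year; includes Feb 29, 1840) → Jul 12, 1839 (2379 left).
−365 (one year) → Jul 12, 1838 (2014 left).
−365 (one year) → Jul 12, 1837 (1649 left).
−365 (one year) → Jul 12, 1836 (1284 left).
−366 (one year; includes Feb 29, 1836) → Jul 12, 1835 (918 left).
−365 (one year) → Jul 12, 1834 (553 left).
−365 (one year) → Jul 12, 1833 (188 left).
−12 → Jun 30, 1833 (end of Jun, 30 days; 176 left).
−30 → May 31, 1833 (end of May, 31 days; 146 left).
−31 → Apr 30, 1833 (end of Apr, 30 days; 115 left).
−30 → Mar 31, 1833 (end of Mar, 31 days; 85 left).
−31 → Feb 28, 1833 (end of Feb, 28 days; 54 left).
−28 → Jan 31, 1833 (end of Jan, 31 days; 26 left).
−26 → Jan 5, 1833.

January 5, 1833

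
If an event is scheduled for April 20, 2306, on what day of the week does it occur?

Doomsday rule: the anchor day for the 2300s is Wednesday. For year 06: 6÷12 = 0 r 6, and 6÷4 = 1, so 0+6+1 = 7.
Wednesday + 7 ≡ Wednesday — that's 2306's doomsday.
In April the doomsday date is Apr 4.
Apr 20 is 16 days after Apr 4; 16 mod 7 = 2, so Wednesday + 2 = Friday.

Friday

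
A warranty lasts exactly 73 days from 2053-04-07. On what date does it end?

Apr has 30 days: +24 → May 1, 2053 (49 left).
May has 31 days: +31 → Jun 1, 2053 (18 left).
+18 → Jun 19, 2053.

June 19, 2053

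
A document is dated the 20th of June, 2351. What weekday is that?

Wednesday

Doomsday rule: the anchor day for the 2300s is Wednesday. For year 51: 51÷12 = 4 r 3, and 3÷4 = 0, so 4+3+0 = 7.
Wednesday + 7 ≡ Wednesday — that's 2351's doomsday.
In June the doomsday date is Jun 6.
Jun 20 is 14 days after Jun 6; 14 mod 7 = 0, so Wednesday + 0 = Wednesday.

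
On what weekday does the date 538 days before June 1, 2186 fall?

Friday

First find the weekday of Jun 1, 2186. Doomsday rule: the anchor day for the 2100s is Sunday. For year 86: 86÷12 = 7 r 2, and 2÷4 = 0, so 7+2+0 = 9.
Sunday + 9 ≡ Tuesday — that's 2186's doomsday.
In June the doomsday date is Jun 6.
Jun 1 is 5 days before Jun 6; 5 mod 7 = 5, so Tuesday − 5 = Thursday.
538 mod 7 = 6, so 538 days before a Thursday is Thursday − 6 = Friday.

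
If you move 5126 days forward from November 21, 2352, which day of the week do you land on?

Sunday

Nov 21, 2352 is a Friday.
5126 mod 7 = 2, so 5126 days after a Friday is Friday + 2 = Sunday.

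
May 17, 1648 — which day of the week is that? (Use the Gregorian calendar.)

Doomsday rule: the anchor day for the 1600s is Tuesday. For year 48: 48÷12 = 4 r 0, and 0÷4 = 0, so 4+0+0 = 4.
Tuesday + 4 ≡ Saturday — that's 1648's doomsday.
In May the doomsday date is May 9.
May 17 is 8 days after May 9; 8 mod 7 = 1, so Saturday + 1 = Sunday.

Sunday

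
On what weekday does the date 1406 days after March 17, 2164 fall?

Mar 17, 2164 is a Saturday.
1406 mod 7 = 6, so 1406 days after a Saturday is Saturday + 6 = Friday.

Friday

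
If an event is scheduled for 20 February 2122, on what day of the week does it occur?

Friday

Doomsday rule: the anchor day for the 2100s is Sunday. For year 22: 22÷12 = 1 r 10, and 10÷4 = 2, so 1+10+2 = 13.
Sunday + 13 ≡ Saturday — that's 2122's doomsday.
In February the doomsday date is Feb 28 (2122 is not a leap year).
Feb 20 is 8 days before Feb 28; 8 mod 7 = 1, so Saturday − 1 = Friday.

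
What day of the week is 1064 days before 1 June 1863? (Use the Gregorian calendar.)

Jun 1, 1863 is a Monday.
1064 mod 7 = 0, so 1064 days before a Monday is Monday − 0 = Monday.

Monday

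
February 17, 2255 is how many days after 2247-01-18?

2952

Jan 18, 2247 → Jan 18, 2248: 365 days.
Jan 18, 2248 → Jan 18, 2249: 366 days (Feb 29, 2248 is in that span).
Jan 18, 2249 → Jan 18, 2250: 365 days.
Jan 18, 2250 → Jan 18, 2251: 365 days.
Jan 18, 2251 → Jan 18, 2252: 365 days.
Jan 18, 2252 → Jan 18, 2253: 366 days (Feb 29, 2252 is in that span).
Jan 18, 2253 → Jan 18, 2254: 365 days.
Jan 18, 2254 → Feb 18, 2254: 31 days (January has 31).
Feb 18, 2254 → Mar 18, 2254: 28 days (February has 28).
Mar 18, 2254 → Apr 18, 2254: 31 days (March has 31).
Apr 18, 2254 → May 18, 2254: 30 days (April has 30).
May 18, 2254 → Jun 18, 2254: 31 days (May has 31).
Jun 18, 2254 → Jul 18, 2254: 30 days (June has 30).
Jul 18, 2254 → Aug 18, 2254: 31 days (July has 31).
Aug 18, 2254 → Sep 18, 2254: 31 days (August has 31).
Sep 18, 2254 → Oct 18, 2254: 30 days (September has 30).
Oct 18, 2254 → Nov 18, 2254: 31 days (October has 31).
Nov 18, 2254 → Dec 18, 2254: 30 days (November has 30).
Dec 18, 2254 → Jan 18, 2255: 31 days (December has 31).
Jan 18, 2255 → Feb 17, 2255: 30 days.
Total: 2952 days.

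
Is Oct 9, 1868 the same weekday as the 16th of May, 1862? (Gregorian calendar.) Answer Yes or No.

Yes

From May 16, 1862 to Oct 9, 1868 is 2338 days.
2338 mod 7 = 0, so they are the same weekday.
(May 16, 1862 is a Friday; Oct 9, 1868 is a Friday.)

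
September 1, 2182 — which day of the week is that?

Sunday

Doomsday rule: the anchor day for the 2100s is Sunday. For year 82: 82÷12 = 6 r 10, and 10÷4 = 2, so 6+10+2 = 18.
Sunday + 18 ≡ Thursday — that's 2182's doomsday.
In September the doomsday date is Sep 5.
Sep 1 is 4 days before Sep 5; 4 mod 7 = 4, so Thursday − 4 = Sunday.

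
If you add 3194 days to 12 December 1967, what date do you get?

+366 (one year; includes Feb 29, 1968) → Dec 12, 1968 (2828 left).
+365 (one year) → Dec 12, 1969 (2463 left).
+365 (one year) → Dec 12, 1970 (2098 left).
+365 (one year) → Dec 12, 1971 (1733 left).
+366 (one year; includes Feb 29, 1972) → Dec 12, 1972 (1367 left).
+365 (one year) → Dec 12, 1973 (1002 left).
+365 (one year) → Dec 12, 1974 (637 left).
+365 (one year) → Dec 12, 1975 (272 left).
Dec has 31 days: +20 → Jan 1, 1976 (252 left).
Jan has 31 days: +31 → Feb 1, 1976 (221 left).
Feb has 29 days: +29 → Mar 1, 1976 (192 left).
Mar has 31 days: +31 → Apr 1, 1976 (161 left).
Apr has 30 days: +30 → May 1, 1976 (131 left).
May has 31 days: +31 → Jun 1, 1976 (100 left).
Jun has 30 days: +30 → Jul 1, 1976 (70 left).
Jul has 31 days: +31 → Aug 1, 1976 (39 left).
Aug has 31 days: +31 → Sep 1, 1976 (8 left).
+8 → Sep 9, 1976.

September 9, 1976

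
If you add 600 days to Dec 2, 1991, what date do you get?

+366 (one year; includes Feb 29, 1992) → Dec 2, 1992 (234 left).
Dec has 31 days: +30 → Jan 1, 1993 (204 left).
Jan has 31 days: +31 → Feb 1, 1993 (173 left).
Feb has 28 days: +28 → Mar 1, 1993 (145 left).
Mar has 31 days: +31 → Apr 1, 1993 (114 left).
Apr has 30 days: +30 → May 1, 1993 (84 left).
May has 31 days: +31 → Jun 1, 1993 (53 left).
Jun has 30 days: +30 → Jul 1, 1993 (23 left).
+23 → Jul 24, 1993.

July 24, 1993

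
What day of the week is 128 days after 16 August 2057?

Aug 16, 2057 is a Thursday.
128 mod 7 = 2, so 128 days after a Thursday is Thursday + 2 = Saturday.

Saturday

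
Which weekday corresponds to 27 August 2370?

Doomsday rule: the anchor day for the 2300s is Wednesday. For year 70: 70÷12 = 5 r 10, and 10÷4 = 2, so 5+10+2 = 17.
Wednesday + 17 ≡ Saturday — that's 2370's doomsday.
In August the doomsday date is Aug 8.
Aug 27 is 19 days after Aug 8; 19 mod 7 = 5, so Saturday + 5 = Thursday.

Thursday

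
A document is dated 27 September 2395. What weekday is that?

Wednesday

Doomsday rule: the anchor day for the 2300s is Wednesday. For year 95: 95÷12 = 7 r 11, and 11÷4 = 2, so 7+11+2 = 20.
Wednesday + 20 ≡ Tuesday — that's 2395's doomsday.
In September the doomsday date is Sep 5.
Sep 27 is 22 days after Sep 5; 22 mod 7 = 1, so Tuesday + 1 = Wednesday.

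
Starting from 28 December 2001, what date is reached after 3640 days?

+365 (one year) → Dec 28, 2002 (3275 left).
+365 (one year) → Dec 28, 2003 (2910 left).
+366 (one year; includes Feb 29, 2004) → Dec 28, 2004 (2544 left).
+365 (one year) → Dec 28, 2005 (2179 left).
+365 (one year) → Dec 28, 2006 (1814 left).
+365 (one year) → Dec 28, 2007 (1449 left).
+366 (one year; includes Feb 29, 2008) → Dec 28, 2008 (1083 left).
+365 (one year) → Dec 28, 2009 (718 left).
+365 (one year) → Dec 28, 2010 (353 left).
Dec has 31 days: +4 → Jan 1, 2011 (349 left).
Jan has 31 days: +31 → Feb 1, 2011 (318 left).
Feb has 28 days: +28 → Mar 1, 2011 (290 left).
Mar has 31 days: +31 → Apr 1, 2011 (259 left).
Apr has 30 days: +30 → May 1, 2011 (229 left).
May has 31 days: +31 → Jun 1, 2011 (198 left).
Jun has 30 days: +30 → Jul 1, 2011 (168 left).
Jul has 31 days: +31 → Aug 1, 2011 (137 left).
Aug has 31 days: +31 → Sep 1, 2011 (106 left).
Sep has 30 days: +30 → Oct 1, 2011 (76 left).
Oct has 31 days: +31 → Nov 1, 2011 (45 left).
Nov has 30 days: +30 → Dec 1, 2011 (15 left).
+15 → Dec 16, 2011.

December 16, 2011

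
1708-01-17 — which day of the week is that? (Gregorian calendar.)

Tuesday

Doomsday rule: the anchor day for the 1700s is Sunday. For year 08: 8÷12 = 0 r 8, and 8÷4 = 2, so 0+8+2 = 10.
Sunday + 10 ≡ Wednesday — that's 1708's doomsday.
In January the doomsday date is Jan 4 (1708 is a leap year (divisible by 4)).
Jan 17 is 13 days after Jan 4; 13 mod 7 = 6, so Wednesday + 6 = Tuesday.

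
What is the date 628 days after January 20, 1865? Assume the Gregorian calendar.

+365 (one year) → Jan 20, 1866 (263 left).
Jan has 31 days: +12 → Feb 1, 1866 (251 left).
Feb has 28 days: +28 → Mar 1, 1866 (223 left).
Mar has 31 days: +31 → Apr 1, 1866 (192 left).
Apr has 30 days: +30 → May 1, 1866 (162 left).
May has 31 days: +31 → Jun 1, 1866 (131 left).
Jun has 30 days: +30 → Jul 1, 1866 (101 left).
Jul has 31 days: +31 → Aug 1, 1866 (70 left).
Aug has 31 days: +31 → Sep 1, 1866 (39 left).
Sep has 30 days: +30 → Oct 1, 1866 (9 left).
+9 → Oct 10, 1866.

October 10, 1866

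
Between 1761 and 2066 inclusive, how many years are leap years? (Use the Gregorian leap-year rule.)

74

Multiples of 4 in [1761,2066]: 76.
Of those, multiples of 100: 3 (not leap unless ÷400).
Multiples of 400: 1.
Leap years = 76 − 3 + 1 = 74.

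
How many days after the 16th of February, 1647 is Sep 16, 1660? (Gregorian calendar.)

Feb 16, 1647 → Feb 16, 1648: 365 days.
Feb 16, 1648 → Feb 16, 1649: 366 days (Feb 29, 1648 is in that span).
Feb 16, 1649 → Feb 16, 1650: 365 days.
Feb 16, 1650 → Feb 16, 1651: 365 days.
Feb 16, 1651 → Feb 16, 1652: 365 days.
Feb 16, 1652 → Feb 16, 1653: 366 days (Feb 29, 1652 is in that span).
Feb 16, 1653 → Feb 16, 1654: 365 days.
Feb 16, 1654 → Feb 16, 1655: 365 days.
Feb 16, 1655 → Feb 16, 1656: 365 days.
Feb 16, 1656 → Feb 16, 1657: 366 days (Feb 29, 1656 is in that span).
Feb 16, 1657 → Feb 16, 1658: 365 days.
Feb 16, 1658 → Feb 16, 1659: 365 days.
Feb 16, 1659 → Feb 16, 1660: 365 days.
Feb 16, 1660 → Mar 16, 1660: 29 days (February has 29).
Mar 16, 1660 → Apr 16, 1660: 31 days (March has 31).
Apr 16, 1660 → May 16, 1660: 30 days (April has 30).
May 16, 1660 → Jun 16, 1660: 31 days (May has 31).
Jun 16, 1660 → Jul 16, 1660: 30 days (June has 30).
Jul 16, 1660 → Aug 16, 1660: 31 days (July has 31).
Aug 16, 1660 → Sep 16, 1660: 31 days.
Total: 4961 days.

4961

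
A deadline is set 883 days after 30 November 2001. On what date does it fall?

May 1, 2004

+365 (one year) → Nov 30, 2002 (518 left).
+365 (one year) → Nov 30, 2003 (153 left).
Nov has 30 days: +1 → Dec 1, 2003 (152 left).
Dec has 31 days: +31 → Jan 1, 2004 (121 left).
Jan has 31 days: +31 → Feb 1, 2004 (90 left).
Feb has 29 days: +29 → Mar 1, 2004 (61 left).
Mar has 31 days: +31 → Apr 1, 2004 (30 left).
Apr has 30 days: +30 → May 1, 2004 (0 left).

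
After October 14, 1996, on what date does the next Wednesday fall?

October 16, 1996

Oct 14, 1996 is a Monday.
From Monday to the next Wednesday is 2 days.
Oct 14, 1996 + 2 = Oct 16, 1996.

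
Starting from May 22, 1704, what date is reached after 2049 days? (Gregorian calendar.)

December 31, 1709

+365 (one year) → May 22, 1705 (1684 left).
+365 (one year) → May 22, 1706 (1319 left).
+365 (one year) → May 22, 1707 (954 left).
+366 (one year; includes Feb 29, 1708) → May 22, 1708 (588 left).
+365 (one year) → May 22, 1709 (223 left).
May has 31 days: +10 → Jun 1, 1709 (213 left).
Jun has 30 days: +30 → Jul 1, 1709 (183 left).
Jul has 31 days: +31 → Aug 1, 1709 (152 left).
Aug has 31 days: +31 → Sep 1, 1709 (121 left).
Sep has 30 days: +30 → Oct 1, 1709 (91 left).
Oct has 31 days: +31 → Nov 1, 1709 (60 left).
Nov has 30 days: +30 → Dec 1, 1709 (30 left).
+30 → Dec 31, 1709.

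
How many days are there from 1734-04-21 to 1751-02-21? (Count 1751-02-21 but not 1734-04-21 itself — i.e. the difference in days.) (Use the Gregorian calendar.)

6150

Apr 21, 1734 → Apr 21, 1735: 365 days.
Apr 21, 1735 → Apr 21, 1736: 366 days (Feb 29, 1736 is in that span).
Apr 21, 1736 → Apr 21, 1737: 365 days.
Apr 21, 1737 → Apr 21, 1738: 365 days.
Apr 21, 1738 → Apr 21, 1739: 365 days.
Apr 21, 1739 → Apr 21, 1740: 366 days (Feb 29, 1740 is in that span).
Apr 21, 1740 → Apr 21, 1741: 365 days.
Apr 21, 1741 → Apr 21, 1742: 365 days.
Apr 21, 1742 → Apr 21, 1743: 365 days.
Apr 21, 1743 → Apr 21, 1744: 366 days (Feb 29, 1744 is in that span).
Apr 21, 1744 → Apr 21, 1745: 365 days.
Apr 21, 1745 → Apr 21, 1746: 365 days.
Apr 21, 1746 → Apr 21, 1747: 365 days.
Apr 21, 1747 → Apr 21, 1748: 366 days (Feb 29, 1748 is in that span).
Apr 21, 1748 → Apr 21, 1749: 365 days.
Apr 21, 1749 → Apr 21, 1750: 365 days.
Apr 21, 1750 → May 21, 1750: 30 days (April has 30).
May 21, 1750 → Jun 21, 1750: 31 days (May has 31).
Jun 21, 1750 → Jul 21, 1750: 30 days (June has 30).
Jul 21, 1750 → Aug 21, 1750: 31 days (July has 31).
Aug 21, 1750 → Sep 21, 1750: 31 days (August has 31).
Sep 21, 1750 → Oct 21, 1750: 30 days (September has 30).
Oct 21, 1750 → Nov 21, 1750: 31 days (October has 31).
Nov 21, 1750 → Dec 21, 1750: 30 days (November has 30).
Dec 21, 1750 → Jan 21, 1751: 31 days (December has 31).
Jan 21, 1751 → Feb 21, 1751: 31 days.
Total: 6150 days.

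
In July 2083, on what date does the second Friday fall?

July 9, 2083

July 1, 2083 is a Thursday.
The first Friday is therefore July 2 (1 days later).
The second Friday is 2 + 1×7 = July 9.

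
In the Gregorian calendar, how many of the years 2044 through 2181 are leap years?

Multiples of 4 in [2044,2181]: 35.
Of those, multiples of 100: 1 (not leap unless ÷400).
Multiples of 400: 0.
Leap years = 35 − 1 + 0 = 34.

34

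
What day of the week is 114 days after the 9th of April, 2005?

First find the weekday of Apr 9, 2005. Doomsday rule: the anchor day for the 2000s is Tuesday. For year 05: 5÷12 = 0 r 5, and 5÷4 = 1, so 0+5+1 = 6.
Tuesday + 6 ≡ Monday — that's 2005's doomsday.
In April the doomsday date is Apr 4.
Apr 9 is 5 days after Apr 4; 5 mod 7 = 5, so Monday + 5 = Saturday.
114 mod 7 = 2, so 114 days after a Saturday is Saturday + 2 = Monday.

Monday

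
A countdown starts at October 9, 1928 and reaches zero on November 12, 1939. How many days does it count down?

Oct 9, 1928 → Oct 9, 1929: 365 days.
Oct 9, 1929 → Oct 9, 1930: 365 days.
Oct 9, 1930 → Oct 9, 1931: 365 days.
Oct 9, 1931 → Oct 9, 1932: 366 days (Feb 29, 1932 is in that span).
Oct 9, 1932 → Oct 9, 1933: 365 days.
Oct 9, 1933 → Oct 9, 1934: 365 days.
Oct 9, 1934 → Oct 9, 1935: 365 days.
Oct 9, 1935 → Oct 9, 1936: 366 days (Feb 29, 1936 is in that span).
Oct 9, 1936 → Oct 9, 1937: 365 days.
Oct 9, 1937 → Oct 9, 1938: 365 days.
Oct 9, 1938 → Nov 9, 1938: 31 days (October has 31).
Nov 9, 1938 → Dec 9, 1938: 30 days (November has 30).
Dec 9, 1938 → Jan 9, 1939: 31 days (December has 31).
Jan 9, 1939 → Feb 9, 1939: 31 days (January has 31).
Feb 9, 1939 → Mar 9, 1939: 28 days (February has 28).
Mar 9, 1939 → Apr 9, 1939: 31 days (March has 31).
Apr 9, 1939 → May 9, 1939: 30 days (April has 30).
May 9, 1939 → Jun 9, 1939: 31 days (May has 31).
Jun 9, 1939 → Jul 9, 1939: 30 days (June has 30).
Jul 9, 1939 → Aug 9, 1939: 31 days (July has 31).
Aug 9, 1939 → Sep 9, 1939: 31 days (August has 31).
Sep 9, 1939 → Oct 9, 1939: 30 days (September has 30).
Oct 9, 1939 → Nov 9, 1939: 31 days (October has 31).
Nov 9, 1939 → Nov 12, 1939: 3 days.
Total: 4051 days.

4051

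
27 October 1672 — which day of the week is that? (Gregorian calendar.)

Doomsday rule: the anchor day for the 1600s is Tuesday. For year 72: 72÷12 = 6 r 0, and 0÷4 = 0, so 6+0+0 = 6.
Tuesday + 6 ≡ Monday — that's 1672's doomsday.
In October the doomsday date is Oct 10.
Oct 27 is 17 days after Oct 10; 17 mod 7 = 3, so Monday + 3 = Thursday.

Thursday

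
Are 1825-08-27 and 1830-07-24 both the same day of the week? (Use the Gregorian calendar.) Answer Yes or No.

From Aug 27, 1825 to Jul 24, 1830 is 1792 days.
1792 mod 7 = 0, so they are the same weekday.
(Aug 27, 1825 is a Saturday; Jul 24, 1830 is a Saturday.)

Yes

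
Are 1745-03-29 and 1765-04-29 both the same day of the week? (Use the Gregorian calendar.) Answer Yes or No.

Yes

From Mar 29, 1745 to Apr 29, 1765 is 7336 days.
7336 mod 7 = 0, so they are the same weekday.
(Mar 29, 1745 is a Monday; Apr 29, 1765 is a Monday.)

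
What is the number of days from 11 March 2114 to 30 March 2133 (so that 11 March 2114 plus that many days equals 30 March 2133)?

Mar 11, 2114 → Mar 11, 2115: 365 days.
Mar 11, 2115 → Mar 11, 2116: 366 days (Feb 29, 2116 is in that span).
Mar 11, 2116 → Mar 11, 2117: 365 days.
Mar 11, 2117 → Mar 11, 2118: 365 days.
Mar 11, 2118 → Mar 11, 2119: 365 days.
Mar 11, 2119 → Mar 11, 2120: 366 days (Feb 29, 2120 is in that span).
Mar 11, 2120 → Mar 11, 2121: 365 days.
Mar 11, 2121 → Mar 11, 2122: 365 days.
Mar 11, 2122 → Mar 11, 2123: 365 days.
Mar 11, 2123 → Mar 11, 2124: 366 days (Feb 29, 2124 is in that span).
Mar 11, 2124 → Mar 11, 2125: 365 days.
Mar 11, 2125 → Mar 11, 2126: 365 days.
Mar 11, 2126 → Mar 11, 2127: 365 days.
Mar 11, 2127 → Mar 11, 2128: 366 days (Feb 29, 2128 is in that span).
Mar 11, 2128 → Mar 11, 2129: 365 days.
Mar 11, 2129 → Mar 11, 2130: 365 days.
Mar 11, 2130 → Mar 11, 2131: 365 days.
Mar 11, 2131 → Mar 11, 2132: 366 days (Feb 29, 2132 is in that span).
Mar 11, 2132 → Apr 11, 2132: 31 days (March has 31).
Apr 11, 2132 → May 11, 2132: 30 days (April has 30).
May 11, 2132 → Jun 11, 2132: 31 days (May has 31).
Jun 11, 2132 → Jul 11, 2132: 30 days (June has 30).
Jul 11, 2132 → Aug 11, 2132: 31 days (July has 31).
Aug 11, 2132 → Sep 11, 2132: 31 days (August has 31).
Sep 11, 2132 → Oct 11, 2132: 30 days (September has 30).
Oct 11, 2132 → Nov 11, 2132: 31 days (October has 31).
Nov 11, 2132 → Dec 11, 2132: 30 days (November has 30).
Dec 11, 2132 → Jan 11, 2133: 31 days (December has 31).
Jan 11, 2133 → Feb 11, 2133: 31 days (January has 31).
Feb 11, 2133 → Mar 11, 2133: 28 days (February has 28).
Mar 11, 2133 → Mar 30, 2133: 19 days.
Total: 6959 days.

6959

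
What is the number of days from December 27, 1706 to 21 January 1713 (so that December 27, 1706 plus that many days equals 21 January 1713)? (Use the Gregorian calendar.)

2217

Dec 27, 1706 → Dec 27, 1707: 365 days.
Dec 27, 1707 → Dec 27, 1708: 366 days (Feb 29, 1708 is in that span).
Dec 27, 1708 → Dec 27, 1709: 365 days.
Dec 27, 1709 → Dec 27, 1710: 365 days.
Dec 27, 1710 → Dec 27, 1711: 365 days.
Dec 27, 1711 → Jan 27, 1712: 31 days (December has 31).
Jan 27, 1712 → Feb 27, 1712: 31 days (January has 31).
Feb 27, 1712 → Mar 27, 1712: 29 days (February has 29).
Mar 27, 1712 → Apr 27, 1712: 31 days (March has 31).
Apr 27, 1712 → May 27, 1712: 30 days (April has 30).
May 27, 1712 → Jun 27, 1712: 31 days (May has 31).
Jun 27, 1712 → Jul 27, 1712: 30 days (June has 30).
Jul 27, 1712 → Aug 27, 1712: 31 days (July has 31).
Aug 27, 1712 → Sep 27, 1712: 31 days (August has 31).
Sep 27, 1712 → Oct 27, 1712: 30 days (September has 30).
Oct 27, 1712 → Nov 27, 1712: 31 days (October has 31).
Nov 27, 1712 → Dec 27, 1712: 30 days (November has 30).
Dec 27, 1712 → Jan 21, 1713: 25 days.
Total: 2217 days.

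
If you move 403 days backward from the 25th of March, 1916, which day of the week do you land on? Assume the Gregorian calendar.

Tuesday

First find the weekday of Mar 25, 1916. Doomsday rule: the anchor day for the 1900s is Wednesday. For year 16: 16÷12 = 1 r 4, and 4÷4 = 1, so 1+4+1 = 6.
Wednesday + 6 ≡ Tuesday — that's 1916's doomsday.
In March the doomsday date is Mar 14.
Mar 25 is 11 days after Mar 14; 11 mod 7 = 4, so Tuesday + 4 = Saturday.
403 mod 7 = 4, so 403 days before a Saturday is Saturday − 4 = Tuesday.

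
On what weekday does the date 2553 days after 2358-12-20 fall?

First find the weekday of Dec 20, 2358. Doomsday rule: the anchor day for the 2300s is Wednesday. For year 58: 58÷12 = 4 r 10, and 10÷4 = 2, so 4+10+2 = 16.
Wednesday + 16 ≡ Friday — that's 2358's doomsday.
In December the doomsday date is Dec 12.
Dec 20 is 8 days after Dec 12; 8 mod 7 = 1, so Friday + 1 = Saturday.
2553 mod 7 = 5, so 2553 days after a Saturday is Saturday + 5 = Thursday.

Thursday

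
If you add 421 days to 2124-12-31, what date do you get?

+365 (one year) → Dec 31, 2125 (56 left).
Dec has 31 days: +1 → Jan 1, 2126 (55 left).
Jan has 31 days: +31 → Feb 1, 2126 (24 left).
+24 → Feb 25, 2126.

February 25, 2126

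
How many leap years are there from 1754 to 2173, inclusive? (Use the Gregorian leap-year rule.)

102

Multiples of 4 in [1754,2173]: 105.
Of those, multiples of 100: 4 (not leap unless ÷400).
Multiples of 400: 1.
Leap years = 105 − 4 + 1 = 102.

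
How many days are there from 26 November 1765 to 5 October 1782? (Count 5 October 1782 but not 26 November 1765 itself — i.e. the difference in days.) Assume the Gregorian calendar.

Nov 26, 1765 → Nov 26, 1766: 365 days.
Nov 26, 1766 → Nov 26, 1767: 365 days.
Nov 26, 1767 → Nov 26, 1768: 366 days (Feb 29, 1768 is in that span).
Nov 26, 1768 → Nov 26, 1769: 365 days.
Nov 26, 1769 → Nov 26, 1770: 365 days.
Nov 26, 1770 → Nov 26, 1771: 365 days.
Nov 26, 1771 → Nov 26, 1772: 366 days (Feb 29, 1772 is in that span).
Nov 26, 1772 → Nov 26, 1773: 365 days.
Nov 26, 1773 → Nov 26, 1774: 365 days.
Nov 26, 1774 → Nov 26, 1775: 365 days.
Nov 26, 1775 → Nov 26, 1776: 366 days (Feb 29, 1776 is in that span).
Nov 26, 1776 → Nov 26, 1777: 365 days.
Nov 26, 1777 → Nov 26, 1778: 365 days.
Nov 26, 1778 → Nov 26, 1779: 365 days.
Nov 26, 1779 → Nov 26, 1780: 366 days (Feb 29, 1780 is in that span).
Nov 26, 1780 → Nov 26, 1781: 365 days.
Nov 26, 1781 → Dec 26, 1781: 30 days (November has 30).
Dec 26, 1781 → Jan 26, 1782: 31 days (December has 31).
Jan 26, 1782 → Feb 26, 1782: 31 days (January has 31).
Feb 26, 1782 → Mar 26, 1782: 28 days (February has 28).
Mar 26, 1782 → Apr 26, 1782: 31 days (March has 31).
Apr 26, 1782 → May 26, 1782: 30 days (April has 30).
May 26, 1782 → Jun 26, 1782: 31 days (May has 31).
Jun 26, 1782 → Jul 26, 1782: 30 days (June has 30).
Jul 26, 1782 → Aug 26, 1782: 31 days (July has 31).
Aug 26, 1782 → Sep 26, 1782: 31 days (August has 31).
Sep 26, 1782 → Oct 5, 1782: 9 days.
Total: 6157 days.

6157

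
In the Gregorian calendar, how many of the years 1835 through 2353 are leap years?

Multiples of 4 in [1835,2353]: 130.
Of those, multiples of 100: 5 (not leap unless ÷400).
Multiples of 400: 1.
Leap years = 130 − 5 + 1 = 126.

126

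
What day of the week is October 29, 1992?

Doomsday rule: the anchor day for the 1900s is Wednesday. For year 92: 92÷12 = 7 r 8, and 8÷4 = 2, so 7+8+2 = 17.
Wednesday + 17 ≡ Saturday — that's 1992's doomsday.
In October the doomsday date is Oct 10.
Oct 29 is 19 days after Oct 10; 19 mod 7 = 5, so Saturday + 5 = Thursday.

Thursday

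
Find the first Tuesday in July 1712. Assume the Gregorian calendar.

July 1, 1712 is a Friday.
The first Tuesday is therefore July 5 (4 days later).

July 5, 1712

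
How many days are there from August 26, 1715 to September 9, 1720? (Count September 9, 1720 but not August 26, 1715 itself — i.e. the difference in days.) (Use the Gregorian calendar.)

Aug 26, 1715 → Aug 26, 1716: 366 days (Feb 29, 1716 is in that span).
Aug 26, 1716 → Aug 26, 1717: 365 days.
Aug 26, 1717 → Aug 26, 1718: 365 days.
Aug 26, 1718 → Aug 26, 1719: 365 days.
Aug 26, 1719 → Sep 26, 1719: 31 days (August has 31).
Sep 26, 1719 → Oct 26, 1719: 30 days (September has 30).
Oct 26, 1719 → Nov 26, 1719: 31 days (October has 31).
Nov 26, 1719 → Dec 26, 1719: 30 days (November has 30).
Dec 26, 1719 → Jan 26, 1720: 31 days (December has 31).
Jan 26, 1720 → Feb 26, 1720: 31 days (January has 31).
Feb 26, 1720 → Mar 26, 1720: 29 days (February has 29).
Mar 26, 1720 → Apr 26, 1720: 31 days (March has 31).
Apr 26, 1720 → May 26, 1720: 30 days (April has 30).
May 26, 1720 → Jun 26, 1720: 31 days (May has 31).
Jun 26, 1720 → Jul 26, 1720: 30 days (June has 30).
Jul 26, 1720 → Aug 26, 1720: 31 days (July has 31).
Aug 26, 1720 → Sep 9, 1720: 14 days.
Total: 1841 days.

1841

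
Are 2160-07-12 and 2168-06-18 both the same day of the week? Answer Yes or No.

Yes

From Jul 12, 2160 to Jun 18, 2168 is 2898 days.
2898 mod 7 = 0, so they are the same weekday.
(Jul 12, 2160 is a Saturday; Jun 18, 2168 is a Saturday.)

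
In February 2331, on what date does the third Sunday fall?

February 1, 2331 is a Sunday.
The first Sunday is therefore February 1 (same day).
The third Sunday is 1 + 2×7 = February 15.

February 15, 2331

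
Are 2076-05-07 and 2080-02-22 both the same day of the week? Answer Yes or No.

Yes

From May 7, 2076 to Feb 22, 2080 is 1386 days.
1386 mod 7 = 0, so they are the same weekday.
(May 7, 2076 is a Thursday; Feb 22, 2080 is a Thursday.)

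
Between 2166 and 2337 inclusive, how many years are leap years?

41

Multiples of 4 in [2166,2337]: 43.
Of those, multiples of 100: 2 (not leap unless ÷400).
Multiples of 400: 0.
Leap years = 43 − 2 + 0 = 41.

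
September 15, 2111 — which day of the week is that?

Doomsday rule: the anchor day for the 2100s is Sunday. For year 11: 11÷12 = 0 r 11, and 11÷4 = 2, so 0+11+2 = 13.
Sunday + 13 ≡ Saturday — that's 2111's doomsday.
In September the doomsday date is Sep 5.
Sep 15 is 10 days after Sep 5; 10 mod 7 = 3, so Saturday + 3 = Tuesday.

Tuesday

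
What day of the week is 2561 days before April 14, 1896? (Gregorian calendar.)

First find the weekday of Apr 14, 1896. Doomsday rule: the anchor day for the 1800s is Friday. For year 96: 96÷12 = 8 r 0, and 0÷4 = 0, so 8+0+0 = 8.
Friday + 8 ≡ Saturday — that's 1896's doomsday.
In April the doomsday date is Apr 4.
Apr 14 is 10 days after Apr 4; 10 mod 7 = 3, so Saturday + 3 = Tuesday.
2561 mod 7 = 6, so 2561 days before a Tuesday is Tuesday − 6 = Wednesday.

Wednesday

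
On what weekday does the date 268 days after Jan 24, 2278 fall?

First find the weekday of Jan 24, 2278. Doomsday rule: the anchor day for the 2200s is Friday. For year 78: 78÷12 = 6 r 6, and 6÷4 = 1, so 6+6+1 = 13.
Friday + 13 ≡ Thursday — that's 2278's doomsday.
In January the doomsday date is Jan 3 (2278 is not a leap year).
Jan 24 is 21 days after Jan 3; 21 mod 7 = 0, so Thursday + 0 = Thursday.
268 mod 7 = 2, so 268 days after a Thursday is Thursday + 2 = Saturday.

Saturday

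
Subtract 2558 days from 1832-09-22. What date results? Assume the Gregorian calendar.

−366 (one year; includes Feb 29, 1832) → Sep 22, 1831 (2192 left).
−365 (one year) → Sep 22, 1830 (1827 left).
−365 (one year) → Sep 22, 1829 (1462 left).
−365 (one year) → Sep 22, 1828 (1097 left).
−366 (one year; includes Feb 29, 1828) → Sep 22, 1827 (731 left).
−365 (one year) → Sep 22, 1826 (366 left).
−22 → Aug 31, 1826 (end of Aug, 31 days; 344 left).
−31 → Jul 31, 1826 (end of Jul, 31 days; 313 left).
−31 → Jun 30, 1826 (end of Jun, 30 days; 282 left).
−30 → May 31, 1826 (end of May, 31 days; 252 left).
−31 → Apr 30, 1826 (end of Apr, 30 days; 221 left).
−30 → Mar 31, 1826 (end of Mar, 31 days; 191 left).
−31 → Feb 28, 1826 (end of Feb, 28 days; 160 left).
−28 → Jan 31, 1826 (end of Jan, 31 days; 132 left).
−31 → Dec 31, 1825 (end of Dec, 31 days; 101 left).
−31 → Nov 30, 1825 (end of Nov, 30 days; 70 left).
−30 → Oct 31, 1825 (end of Oct, 31 days; 40 left).
−31 → Sep 30, 1825 (end of Sep, 30 days; 9 left).
−9 → Sep 21, 1825.

September 21, 1825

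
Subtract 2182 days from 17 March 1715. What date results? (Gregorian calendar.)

March 26, 1709

−365 (one year) → Mar 17, 1714 (1817 left).
−365 (one year) → Mar 17, 1713 (1452 left).
−365 (one year) → Mar 17, 1712 (1087 left).
−366 (one year; includes Feb 29, 1712) → Mar 17, 1711 (721 left).
−365 (one year) → Mar 17, 1710 (356 left).
−17 → Feb 28, 1710 (end of Feb, 28 days; 339 left).
−28 → Jan 31, 1710 (end of Jan, 31 days; 311 left).
−31 → Dec 31, 1709 (end of Dec, 31 days; 280 left).
−31 → Nov 30, 1709 (end of Nov, 30 days; 249 left).
−30 → Oct 31, 1709 (end of Oct, 31 days; 219 left).
−31 → Sep 30, 1709 (end of Sep, 30 days; 188 left).
−30 → Aug 31, 1709 (end of Aug, 31 days; 158 left).
−31 → Jul 31, 1709 (end of Jul, 31 days; 127 left).
−31 → Jun 30, 1709 (end of Jun, 30 days; 96 left).
−30 → May 31, 1709 (end of May, 31 days; 66 left).
−31 → Apr 30, 1709 (end of Apr, 30 days; 35 left).
−30 → Mar 31, 1709 (end of Mar, 31 days; 5 left).
−5 → Mar 26, 1709.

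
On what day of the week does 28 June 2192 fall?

Doomsday rule: the anchor day for the 2100s is Sunday. For year 92: 92÷12 = 7 r 8, and 8÷4 = 2, so 7+8+2 = 17.
Sunday + 17 ≡ Wednesday — that's 2192's doomsday.
In June the doomsday date is Jun 6.
Jun 28 is 22 days after Jun 6; 22 mod 7 = 1, so Wednesday + 1 = Thursday.

Thursday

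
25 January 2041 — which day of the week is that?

Friday

January 1, 2041 is a Tuesday.
Jan 1, 2041 → Jan 25, 2041: 24 days.
Total: 24 days.
24 mod 7 = 3, so Tuesday + 3 = Friday.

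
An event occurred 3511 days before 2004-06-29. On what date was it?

−366 (one year; includes Feb 29, 2004) → Jun 29, 2003 (3145 left).
−365 (one year) → Jun 29, 2002 (2780 left).
−365 (one year) → Jun 29, 2001 (2415 left).
−365 (one year) → Jun 29, 2000 (2050 left).
−366 (one year; includes Feb 29, 2000) → Jun 29, 1999 (1684 left).
−365 (one year) → Jun 29, 1998 (1319 left).
−365 (one year) → Jun 29, 1997 (954 left).
−365 (one year) → Jun 29, 1996 (589 left).
−366 (one year; includes Feb 29, 1996) → Jun 29, 1995 (223 left).
−29 → May 31, 1995 (end of May, 31 days; 194 left).
−31 → Apr 30, 1995 (end of Apr, 30 days; 163 left).
−30 → Mar 31, 1995 (end of Mar, 31 days; 133 left).
−31 → Feb 28, 1995 (end of Feb, 28 days; 102 left).
−28 → Jan 31, 1995 (end of Jan, 31 days; 74 left).
−31 → Dec 31, 1994 (end of Dec, 31 days; 43 left).
−31 → Nov 30, 1994 (end of Nov, 30 days; 12 left).
−12 → Nov 18, 1994.

November 18, 1994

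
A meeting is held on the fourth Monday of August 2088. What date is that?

August 1, 2088 is a Sunday.
The first Monday is therefore August 2 (1 days later).
The fourth Monday is 2 + 3×7 = August 23.

August 23, 2088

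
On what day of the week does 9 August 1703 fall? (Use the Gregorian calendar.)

Doomsday rule: the anchor day for the 1700s is Sunday. For year 03: 3÷12 = 0 r 3, and 3÷4 = 0, so 0+3+0 = 3.
Sunday + 3 ≡ Wednesday — that's 1703's doomsday.
In August the doomsday date is Aug 8.
Aug 9 is 1 day after Aug 8; 1 mod 7 = 1, so Wednesday + 1 = Thursday.

Thursday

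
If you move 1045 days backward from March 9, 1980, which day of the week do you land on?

First find the weekday of Mar 9, 1980. Doomsday rule: the anchor day for the 1900s is Wednesday. For year 80: 80÷12 = 6 r 8, and 8÷4 = 2, so 6+8+2 = 16.
Wednesday + 16 ≡ Friday — that's 1980's doomsday.
In March the doomsday date is Mar 14.
Mar 9 is 5 days before Mar 14; 5 mod 7 = 5, so Friday − 5 = Sunday.
1045 mod 7 = 2, so 1045 days before a Sunday is Sunday − 2 = Friday.

Friday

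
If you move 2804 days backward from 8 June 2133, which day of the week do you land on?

Thursday

First find the weekday of Jun 8, 2133. Doomsday rule: the anchor day for the 2100s is Sunday. For year 33: 33÷12 = 2 r 9, and 9÷4 = 2, so 2+9+2 = 13.
Sunday + 13 ≡ Saturday — that's 2133's doomsday.
In June the doomsday date is Jun 6.
Jun 8 is 2 days after Jun 6; 2 mod 7 = 2, so Saturday + 2 = Monday.
2804 mod 7 = 4, so 2804 days before a Monday is Monday − 4 = Thursday.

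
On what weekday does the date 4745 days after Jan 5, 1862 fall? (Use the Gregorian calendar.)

Saturday

Jan 5, 1862 is a Sunday.
4745 mod 7 = 6, so 4745 days after a Sunday is Sunday + 6 = Saturday.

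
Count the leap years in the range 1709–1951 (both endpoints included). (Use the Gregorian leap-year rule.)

Multiples of 4 in [1709,1951]: 60.
Of those, multiples of 100: 2 (not leap unless ÷400).
Multiples of 400: 0.
Leap years = 60 − 2 + 0 = 58.

58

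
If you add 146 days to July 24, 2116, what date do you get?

December 17, 2116

Jul has 31 days: +8 → Aug 1, 2116 (138 left).
Aug has 31 days: +31 → Sep 1, 2116 (107 left).
Sep has 30 days: +30 → Oct 1, 2116 (77 left).
Oct has 31 days: +31 → Nov 1, 2116 (46 left).
Nov has 30 days: +30 → Dec 1, 2116 (16 left).
+16 → Dec 17, 2116.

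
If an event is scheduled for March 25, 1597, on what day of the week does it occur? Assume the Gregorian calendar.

Tuesday

Doomsday rule: the anchor day for the 1500s is Wednesday. For year 97: 97÷12 = 8 r 1, and 1÷4 = 0, so 8+1+0 = 9.
Wednesday + 9 ≡ Friday — that's 1597's doomsday.
In March the doomsday date is Mar 14.
Mar 25 is 11 days after Mar 14; 11 mod 7 = 4, so Friday + 4 = Tuesday.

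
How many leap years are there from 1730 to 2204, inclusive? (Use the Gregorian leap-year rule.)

Multiples of 4 in [1730,2204]: 119.
Of those, multiples of 100: 5 (not leap unless ÷400).
Multiples of 400: 1.
Leap years = 119 − 5 + 1 = 115.

115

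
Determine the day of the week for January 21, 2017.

Saturday

January 1, 2017 is a Sunday.
Jan 1, 2017 → Jan 21, 2017: 20 days.
Total: 20 days.
20 mod 7 = 6, so Sunday + 6 = Saturday.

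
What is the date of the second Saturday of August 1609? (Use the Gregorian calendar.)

August 1, 1609 is a Saturday.
The first Saturday is therefore August 1 (same day).
The second Saturday is 1 + 1×7 = August 8.

August 8, 1609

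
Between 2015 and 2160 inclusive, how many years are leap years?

36

Multiples of 4 in [2015,2160]: 37.
Of those, multiples of 100: 1 (not leap unless ÷400).
Multiples of 400: 0.
Leap years = 37 − 1 + 0 = 36.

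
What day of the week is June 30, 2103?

Saturday

Doomsday rule: the anchor day for the 2100s is Sunday. For year 03: 3÷12 = 0 r 3, and 3÷4 = 0, so 0+3+0 = 3.
Sunday + 3 ≡ Wednesday — that's 2103's doomsday.
In June the doomsday date is Jun 6.
Jun 30 is 24 days after Jun 6; 24 mod 7 = 3, so Wednesday + 3 = Saturday.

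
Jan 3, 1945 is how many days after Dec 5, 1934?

Dec 5, 1934 → Dec 5, 1935: 365 days.
Dec 5, 1935 → Dec 5, 1936: 366 days (Feb 29, 1936 is in that span).
Dec 5, 1936 → Dec 5, 1937: 365 days.
Dec 5, 1937 → Dec 5, 1938: 365 days.
Dec 5, 1938 → Dec 5, 1939: 365 days.
Dec 5, 1939 → Dec 5, 1940: 366 days (Feb 29, 1940 is in that span).
Dec 5, 1940 → Dec 5, 1941: 365 days.
Dec 5, 1941 → Dec 5, 1942: 365 days.
Dec 5, 1942 → Dec 5, 1943: 365 days.
Dec 5, 1943 → Jan 5, 1944: 31 days (December has 31).
Jan 5, 1944 → Feb 5, 1944: 31 days (January has 31).
Feb 5, 1944 → Mar 5, 1944: 29 days (February has 29).
Mar 5, 1944 → Apr 5, 1944: 31 days (March has 31).
Apr 5, 1944 → May 5, 1944: 30 days (April has 30).
May 5, 1944 → Jun 5, 1944: 31 days (May has 31).
Jun 5, 1944 → Jul 5, 1944: 30 days (June has 30).
Jul 5, 1944 → Aug 5, 1944: 31 days (July has 31).
Aug 5, 1944 → Sep 5, 1944: 31 days (August has 31).
Sep 5, 1944 → Oct 5, 1944: 30 days (September has 30).
Oct 5, 1944 → Nov 5, 1944: 31 days (October has 31).
Nov 5, 1944 → Dec 5, 1944: 30 days (November has 30).
Dec 5, 1944 → Jan 3, 1945: 29 days.
Total: 3682 days.

3682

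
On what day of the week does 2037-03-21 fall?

January 1, 2037 is a Thursday.
Jan 1, 2037 → Feb 1, 2037: 31 days (January has 31).
Feb 1, 2037 → Mar 1, 2037: 28 days (February has 28).
Mar 1, 2037 → Mar 21, 2037: 20 days.
Total: 79 days.
79 mod 7 = 2, so Thursday + 2 = Saturday.

Saturday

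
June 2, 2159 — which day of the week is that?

Saturday

Doomsday rule: the anchor day for the 2100s is Sunday. For year 59: 59÷12 = 4 r 11, and 11÷4 = 2, so 4+11+2 = 17.
Sunday + 17 ≡ Wednesday — that's 2159's doomsday.
In June the doomsday date is Jun 6.
Jun 2 is 4 days before Jun 6; 4 mod 7 = 4, so Wednesday − 4 = Saturday.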